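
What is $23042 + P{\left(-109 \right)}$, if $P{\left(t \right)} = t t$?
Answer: $34923$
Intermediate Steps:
$P{\left(t \right)} = t^{2}$
$23042 + P{\left(-109 \right)} = 23042 + \left(-109\right)^{2} = 23042 + 11881 = 34923$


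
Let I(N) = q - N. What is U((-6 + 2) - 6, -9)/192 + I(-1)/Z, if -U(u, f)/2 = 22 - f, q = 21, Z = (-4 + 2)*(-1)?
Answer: 1025/96 ≈ 10.677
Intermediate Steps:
Z = 2 (Z = -2*(-1) = 2)
U(u, f) = -44 + 2*f (U(u, f) = -2*(22 - f) = -44 + 2*f)
I(N) = 21 - N
U((-6 + 2) - 6, -9)/192 + I(-1)/Z = (-44 + 2*(-9))/192 + (21 - 1*(-1))/2 = (-44 - 18)*(1/192) + (21 + 1)*(½) = -62*1/192 + 22*(½) = -31/96 + 11 = 1025/96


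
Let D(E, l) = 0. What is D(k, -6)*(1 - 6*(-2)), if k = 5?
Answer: 0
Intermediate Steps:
D(k, -6)*(1 - 6*(-2)) = 0*(1 - 6*(-2)) = 0*(1 + 12) = 0*13 = 0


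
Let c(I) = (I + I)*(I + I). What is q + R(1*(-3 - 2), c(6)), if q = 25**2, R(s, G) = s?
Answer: 620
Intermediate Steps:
c(I) = 4*I**2 (c(I) = (2*I)*(2*I) = 4*I**2)
q = 625
q + R(1*(-3 - 2), c(6)) = 625 + 1*(-3 - 2) = 625 + 1*(-5) = 625 - 5 = 620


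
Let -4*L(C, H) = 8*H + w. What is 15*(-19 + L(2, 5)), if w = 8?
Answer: -465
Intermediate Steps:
L(C, H) = -2 - 2*H (L(C, H) = -(8*H + 8)/4 = -(8 + 8*H)/4 = -2 - 2*H)
15*(-19 + L(2, 5)) = 15*(-19 + (-2 - 2*5)) = 15*(-19 + (-2 - 10)) = 15*(-19 - 12) = 15*(-31) = -465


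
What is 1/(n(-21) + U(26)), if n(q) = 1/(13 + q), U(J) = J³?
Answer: 8/140607 ≈ 5.6896e-5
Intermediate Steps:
1/(n(-21) + U(26)) = 1/(1/(13 - 21) + 26³) = 1/(1/(-8) + 17576) = 1/(-⅛ + 17576) = 1/(140607/8) = 8/140607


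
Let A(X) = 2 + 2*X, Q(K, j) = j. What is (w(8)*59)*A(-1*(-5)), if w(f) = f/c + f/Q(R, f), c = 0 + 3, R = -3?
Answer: 2596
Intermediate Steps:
c = 3
w(f) = 1 + f/3 (w(f) = f/3 + f/f = f*(⅓) + 1 = f/3 + 1 = 1 + f/3)
(w(8)*59)*A(-1*(-5)) = ((1 + (⅓)*8)*59)*(2 + 2*(-1*(-5))) = ((1 + 8/3)*59)*(2 + 2*5) = ((11/3)*59)*(2 + 10) = (649/3)*12 = 2596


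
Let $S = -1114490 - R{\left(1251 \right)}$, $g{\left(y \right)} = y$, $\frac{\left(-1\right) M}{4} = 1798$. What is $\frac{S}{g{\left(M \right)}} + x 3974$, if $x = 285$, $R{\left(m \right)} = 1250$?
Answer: $\frac{2036675755}{1798} \approx 1.1327 \cdot 10^{6}$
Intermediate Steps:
$M = -7192$ ($M = \left(-4\right) 1798 = -7192$)
$S = -1115740$ ($S = -1114490 - 1250 = -1115740$)
$\frac{S}{g{\left(M \right)}} + x 3974 = - \frac{1115740}{-7192} + 285 \cdot 3974 = \left(-1115740\right) \left(- \frac{1}{7192}\right) + 1132590 = \frac{278935}{1798} + 1132590 = \frac{2036675755}{1798}$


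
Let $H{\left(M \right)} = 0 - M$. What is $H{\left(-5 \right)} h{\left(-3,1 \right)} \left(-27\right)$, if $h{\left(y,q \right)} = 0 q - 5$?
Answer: $675$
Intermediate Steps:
$H{\left(M \right)} = - M$
$h{\left(y,q \right)} = -5$ ($h{\left(y,q \right)} = 0 - 5 = -5$)
$H{\left(-5 \right)} h{\left(-3,1 \right)} \left(-27\right) = \left(-1\right) \left(-5\right) \left(-5\right) \left(-27\right) = 5 \left(-5\right) \left(-27\right) = \left(-25\right) \left(-27\right) = 675$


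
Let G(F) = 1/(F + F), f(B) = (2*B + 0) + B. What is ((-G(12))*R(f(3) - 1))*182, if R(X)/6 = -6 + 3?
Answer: 273/2 ≈ 136.50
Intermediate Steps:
f(B) = 3*B (f(B) = 2*B + B = 3*B)
G(F) = 1/(2*F)
R(X) = -18 (R(X) = 6*(-6 + 3) = 6*(-3) = -18)
((-G(12))*R(f(3) - 1))*182 = (-1/(2*12)*(-18))*182 = (-1*1/24*(-18))*182 = -1/24*(-18)*182 = (¾)*182 = 273/2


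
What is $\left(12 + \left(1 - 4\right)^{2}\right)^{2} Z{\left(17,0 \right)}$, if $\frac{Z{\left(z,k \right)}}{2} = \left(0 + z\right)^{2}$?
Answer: $254898$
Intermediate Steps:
$Z{\left(z,k \right)} = 2 z^{2}$ ($Z{\left(z,k \right)} = 2 \left(0 + z\right)^{2} = 2 z^{2}$)
$\left(12 + \left(1 - 4\right)^{2}\right)^{2} Z{\left(17,0 \right)} = \left(12 + \left(1 - 4\right)^{2}\right)^{2} \cdot 2 \cdot 17^{2} = \left(12 + \left(-3\right)^{2}\right)^{2} \cdot 2 \cdot 289 = \left(12 + 9\right)^{2} \cdot 578 = 21^{2} \cdot 578 = 441 \cdot 578 = 254898$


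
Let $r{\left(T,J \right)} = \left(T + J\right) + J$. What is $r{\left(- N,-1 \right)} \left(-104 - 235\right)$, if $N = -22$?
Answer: $-6780$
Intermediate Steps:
$r{\left(T,J \right)} = T + 2 J$ ($r{\left(T,J \right)} = \left(J + T\right) + J = T + 2 J$)
$r{\left(- N,-1 \right)} \left(-104 - 235\right) = \left(\left(-1\right) \left(-22\right) + 2 \left(-1\right)\right) \left(-104 - 235\right) = \left(22 - 2\right) \left(-339\right) = 20 \left(-339\right) = -6780$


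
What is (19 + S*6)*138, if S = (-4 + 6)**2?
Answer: 5934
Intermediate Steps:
S = 4 (S = 2**2 = 4)
(19 + S*6)*138 = (19 + 4*6)*138 = (19 + 24)*138 = 43*138 = 5934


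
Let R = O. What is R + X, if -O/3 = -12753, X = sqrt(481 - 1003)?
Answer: 38259 + 3*I*sqrt(58) ≈ 38259.0 + 22.847*I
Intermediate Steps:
X = 3*I*sqrt(58) (X = sqrt(-522) = 3*I*sqrt(58) ≈ 22.847*I)
O = 38259 (O = -3*(-12753) = 38259)
R = 38259
R + X = 38259 + 3*I*sqrt(58)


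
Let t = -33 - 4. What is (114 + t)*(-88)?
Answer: -6776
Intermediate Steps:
t = -37
(114 + t)*(-88) = (114 - 37)*(-88) = 77*(-88) = -6776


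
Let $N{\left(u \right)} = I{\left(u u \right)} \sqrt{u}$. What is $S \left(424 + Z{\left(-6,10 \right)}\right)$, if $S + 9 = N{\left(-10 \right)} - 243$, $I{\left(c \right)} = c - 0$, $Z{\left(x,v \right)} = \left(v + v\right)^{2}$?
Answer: $-207648 + 82400 i \sqrt{10} \approx -2.0765 \cdot 10^{5} + 2.6057 \cdot 10^{5} i$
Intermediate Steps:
$Z{\left(x,v \right)} = 4 v^{2}$ ($Z{\left(x,v \right)} = \left(2 v\right)^{2} = 4 v^{2}$)
$I{\left(c \right)} = c$ ($I{\left(c \right)} = c + 0 = c$)
$N{\left(u \right)} = u^{\frac{5}{2}}$ ($N{\left(u \right)} = u u \sqrt{u} = u^{2} \sqrt{u} = u^{\frac{5}{2}}$)
$S = -252 + 100 i \sqrt{10}$ ($S = -9 + \left(\left(-10\right)^{\frac{5}{2}} - 243\right) = -9 - \left(243 - 100 i \sqrt{10}\right) = -252 + 100 i \sqrt{10} \approx -252.0 + 316.23 i$)
$S \left(424 + Z{\left(-6,10 \right)}\right) = \left(-252 + 100 i \sqrt{10}\right) \left(424 + 4 \cdot 10^{2}\right) = \left(-252 + 100 i \sqrt{10}\right) \left(424 + 4 \cdot 100\right) = \left(-252 + 100 i \sqrt{10}\right) \left(424 + 400\right) = \left(-252 + 100 i \sqrt{10}\right) 824 = -207648 + 82400 i \sqrt{10}$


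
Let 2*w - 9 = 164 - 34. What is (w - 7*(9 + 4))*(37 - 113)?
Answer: 1634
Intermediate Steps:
w = 139/2 (w = 9/2 + (164 - 34)/2 = 9/2 + (½)*130 = 9/2 + 65 = 139/2 ≈ 69.500)
(w - 7*(9 + 4))*(37 - 113) = (139/2 - 7*(9 + 4))*(37 - 113) = (139/2 - 7*13)*(-76) = (139/2 - 91)*(-76) = -43/2*(-76) = 1634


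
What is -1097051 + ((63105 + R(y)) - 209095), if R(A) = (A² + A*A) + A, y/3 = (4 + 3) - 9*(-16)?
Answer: -832170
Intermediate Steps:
y = 453 (y = 3*((4 + 3) - 9*(-16)) = 3*(7 + 144) = 3*151 = 453)
R(A) = A + 2*A² (R(A) = (A² + A²) + A = 2*A² + A = A + 2*A²)
-1097051 + ((63105 + R(y)) - 209095) = -1097051 + ((63105 + 453*(1 + 2*453)) - 209095) = -1097051 + ((63105 + 453*(1 + 906)) - 209095) = -1097051 + ((63105 + 453*907) - 209095) = -1097051 + ((63105 + 410871) - 209095) = -1097051 + (473976 - 209095) = -1097051 + 264881 = -832170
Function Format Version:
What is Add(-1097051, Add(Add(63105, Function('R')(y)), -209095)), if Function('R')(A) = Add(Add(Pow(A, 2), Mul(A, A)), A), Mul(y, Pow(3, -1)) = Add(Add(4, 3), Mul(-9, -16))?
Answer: -832170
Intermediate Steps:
y = 453 (y = Mul(3, Add(Add(4, 3), Mul(-9, -16))) = Mul(3, Add(7, 144)) = Mul(3, 151) = 453)
Function('R')(A) = Add(A, Mul(2, Pow(A, 2))) (Function('R')(A) = Add(Add(Pow(A, 2), Pow(A, 2)), A) = Add(Mul(2, Pow(A, 2)), A) = Add(A, Mul(2, Pow(A, 2))))
Add(-1097051, Add(Add(63105, Function('R')(y)), -209095)) = Add(-1097051, Add(Add(63105, Mul(453, Add(1, Mul(2, 453)))), -209095)) = Add(-1097051, Add(Add(63105, Mul(453, Add(1, 906))), -209095)) = Add(-1097051, Add(Add(63105, Mul(453, 907)), -209095)) = Add(-1097051, Add(Add(63105, 410871), -209095)) = Add(-1097051, Add(473976, -209095)) = Add(-1097051, 264881) = -832170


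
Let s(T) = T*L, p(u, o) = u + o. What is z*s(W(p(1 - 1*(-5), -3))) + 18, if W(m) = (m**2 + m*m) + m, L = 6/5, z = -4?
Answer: -414/5 ≈ -82.800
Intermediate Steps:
L = 6/5 (L = 6*(1/5) = 6/5 ≈ 1.2000)
p(u, o) = o + u
W(m) = m + 2*m**2 (W(m) = (m**2 + m**2) + m = 2*m**2 + m = m + 2*m**2)
s(T) = 6*T/5 (s(T) = T*(6/5) = 6*T/5)
z*s(W(p(1 - 1*(-5), -3))) + 18 = -24*(-3 + (1 - 1*(-5)))*(1 + 2*(-3 + (1 - 1*(-5))))/5 + 18 = -24*(-3 + (1 + 5))*(1 + 2*(-3 + (1 + 5)))/5 + 18 = -24*(-3 + 6)*(1 + 2*(-3 + 6))/5 + 18 = -24*3*(1 + 2*3)/5 + 18 = -24*3*(1 + 6)/5 + 18 = -24*3*7/5 + 18 = -24*21/5 + 18 = -4*126/5 + 18 = -504/5 + 18 = -414/5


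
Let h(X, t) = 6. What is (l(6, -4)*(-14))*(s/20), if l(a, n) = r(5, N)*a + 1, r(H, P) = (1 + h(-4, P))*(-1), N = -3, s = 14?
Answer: 2009/5 ≈ 401.80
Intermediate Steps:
r(H, P) = -7 (r(H, P) = (1 + 6)*(-1) = 7*(-1) = -7)
l(a, n) = 1 - 7*a (l(a, n) = -7*a + 1 = 1 - 7*a)
(l(6, -4)*(-14))*(s/20) = ((1 - 7*6)*(-14))*(14/20) = ((1 - 42)*(-14))*(14*(1/20)) = -41*(-14)*(7/10) = 574*(7/10) = 2009/5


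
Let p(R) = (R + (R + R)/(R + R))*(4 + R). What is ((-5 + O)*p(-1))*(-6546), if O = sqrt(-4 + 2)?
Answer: 0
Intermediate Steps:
p(R) = (1 + R)*(4 + R) (p(R) = (R + (2*R)/((2*R)))*(4 + R) = (R + (2*R)*(1/(2*R)))*(4 + R) = (R + 1)*(4 + R) = (1 + R)*(4 + R))
O = I*sqrt(2) (O = sqrt(-2) = I*sqrt(2) ≈ 1.4142*I)
((-5 + O)*p(-1))*(-6546) = ((-5 + I*sqrt(2))*(4 + (-1)**2 + 5*(-1)))*(-6546) = ((-5 + I*sqrt(2))*(4 + 1 - 5))*(-6546) = ((-5 + I*sqrt(2))*0)*(-6546) = 0*(-6546) = 0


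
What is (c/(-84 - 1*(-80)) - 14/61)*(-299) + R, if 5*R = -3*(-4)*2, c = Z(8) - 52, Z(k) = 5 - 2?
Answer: -4378979/1220 ≈ -3589.3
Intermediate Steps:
Z(k) = 3
c = -49 (c = 3 - 52 = -49)
R = 24/5 (R = (-3*(-4)*2)/5 = (12*2)/5 = (⅕)*24 = 24/5 ≈ 4.8000)
(c/(-84 - 1*(-80)) - 14/61)*(-299) + R = (-49/(-84 - 1*(-80)) - 14/61)*(-299) + 24/5 = (-49/(-84 + 80) - 14*1/61)*(-299) + 24/5 = (-49/(-4) - 14/61)*(-299) + 24/5 = (-49*(-¼) - 14/61)*(-299) + 24/5 = (49/4 - 14/61)*(-299) + 24/5 = (2933/244)*(-299) + 24/5 = -876967/244 + 24/5 = -4378979/1220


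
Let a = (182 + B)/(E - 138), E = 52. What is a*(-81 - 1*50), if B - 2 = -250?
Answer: -4323/43 ≈ -100.53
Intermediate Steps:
B = -248 (B = 2 - 250 = -248)
a = 33/43 (a = (182 - 248)/(52 - 138) = -66/(-86) = -66*(-1/86) = 33/43 ≈ 0.76744)
a*(-81 - 1*50) = 33*(-81 - 1*50)/43 = 33*(-81 - 50)/43 = (33/43)*(-131) = -4323/43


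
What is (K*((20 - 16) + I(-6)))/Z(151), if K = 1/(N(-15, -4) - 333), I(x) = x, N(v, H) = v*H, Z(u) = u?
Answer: 2/41223 ≈ 4.8517e-5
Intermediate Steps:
N(v, H) = H*v
K = -1/273 (K = 1/(-4*(-15) - 333) = 1/(60 - 333) = 1/(-273) = -1/273 ≈ -0.0036630)
(K*((20 - 16) + I(-6)))/Z(151) = -((20 - 16) - 6)/273/151 = -(4 - 6)/273*(1/151) = -1/273*(-2)*(1/151) = (2/273)*(1/151) = 2/41223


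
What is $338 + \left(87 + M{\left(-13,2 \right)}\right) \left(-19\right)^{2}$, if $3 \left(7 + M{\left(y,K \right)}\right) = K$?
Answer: $\frac{88376}{3} \approx 29459.0$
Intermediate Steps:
$M{\left(y,K \right)} = -7 + \frac{K}{3}$
$338 + \left(87 + M{\left(-13,2 \right)}\right) \left(-19\right)^{2} = 338 + \left(87 + \left(-7 + \frac{1}{3} \cdot 2\right)\right) \left(-19\right)^{2} = 338 + \left(87 + \left(-7 + \frac{2}{3}\right)\right) 361 = 338 + \left(87 - \frac{19}{3}\right) 361 = 338 + \frac{242}{3} \cdot 361 = 338 + \frac{87362}{3} = \frac{88376}{3}$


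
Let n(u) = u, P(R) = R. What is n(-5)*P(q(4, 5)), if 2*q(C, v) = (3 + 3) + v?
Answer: -55/2 ≈ -27.500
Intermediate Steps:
q(C, v) = 3 + v/2 (q(C, v) = ((3 + 3) + v)/2 = (6 + v)/2 = 3 + v/2)
n(-5)*P(q(4, 5)) = -5*(3 + (1/2)*5) = -5*(3 + 5/2) = -5*11/2 = -55/2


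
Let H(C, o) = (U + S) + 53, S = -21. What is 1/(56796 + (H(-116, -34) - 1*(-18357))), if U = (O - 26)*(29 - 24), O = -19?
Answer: 1/74960 ≈ 1.3340e-5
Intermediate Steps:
U = -225 (U = (-19 - 26)*(29 - 24) = -45*5 = -225)
H(C, o) = -193 (H(C, o) = (-225 - 21) + 53 = -246 + 53 = -193)
1/(56796 + (H(-116, -34) - 1*(-18357))) = 1/(56796 + (-193 - 1*(-18357))) = 1/(56796 + (-193 + 18357)) = 1/(56796 + 18164) = 1/74960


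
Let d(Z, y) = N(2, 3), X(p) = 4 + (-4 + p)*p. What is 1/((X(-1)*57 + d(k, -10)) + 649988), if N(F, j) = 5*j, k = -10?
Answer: 1/650516 ≈ 1.5372e-6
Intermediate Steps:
X(p) = 4 + p*(-4 + p)
d(Z, y) = 15 (d(Z, y) = 5*3 = 15)
1/((X(-1)*57 + d(k, -10)) + 649988) = 1/(((4 + (-1)² - 4*(-1))*57 + 15) + 649988) = 1/(((4 + 1 + 4)*57 + 15) + 649988) = 1/((9*57 + 15) + 649988) = 1/((513 + 15) + 649988) = 1/(528 + 649988) = 1/650516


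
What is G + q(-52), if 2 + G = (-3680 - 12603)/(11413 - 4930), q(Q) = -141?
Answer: -943352/6483 ≈ -145.51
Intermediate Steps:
G = -29249/6483 (G = -2 + (-3680 - 12603)/(11413 - 4930) = -2 - 16283/6483 = -29249/6483 ≈ -4.5116)
G + q(-52) = -29249/6483 - 141 = -943352/6483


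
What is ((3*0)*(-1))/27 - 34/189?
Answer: -34/189 ≈ -0.17989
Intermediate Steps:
((3*0)*(-1))/27 - 34/189 = (0*(-1))*(1/27) - 34*1/189 = 0*(1/27) - 34/189 = 0 - 34/189 = -34/189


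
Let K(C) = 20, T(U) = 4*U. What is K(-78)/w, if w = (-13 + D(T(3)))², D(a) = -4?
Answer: 20/289 ≈ 0.069204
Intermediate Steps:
w = 289 (w = (-13 - 4)² = (-17)² = 289)
K(-78)/w = 20/289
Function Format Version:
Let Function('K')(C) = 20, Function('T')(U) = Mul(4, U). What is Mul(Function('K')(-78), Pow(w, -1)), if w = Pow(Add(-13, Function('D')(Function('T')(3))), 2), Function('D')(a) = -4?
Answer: Rational(20, 289) ≈ 0.069204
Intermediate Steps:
w = 289 (w = Pow(Add(-13, -4), 2) = Pow(-17, 2) = 289)
Mul(Function('K')(-78), Pow(w, -1)) = Mul(20, Pow(289, -1)) = Mul(20, Rational(1, 289)) = Rational(20, 289)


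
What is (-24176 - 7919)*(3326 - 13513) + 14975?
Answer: 326966740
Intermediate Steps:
(-24176 - 7919)*(3326 - 13513) + 14975 = -32095*(-10187) + 14975 = 326951765 + 14975 = 326966740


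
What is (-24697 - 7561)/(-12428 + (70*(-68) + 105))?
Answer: 32258/17083 ≈ 1.8883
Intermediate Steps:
(-24697 - 7561)/(-12428 + (70*(-68) + 105)) = -32258/(-12428 + (-4760 + 105)) = -32258/(-12428 - 4655) = -32258/(-17083) = -32258*(-1/17083) = 32258/17083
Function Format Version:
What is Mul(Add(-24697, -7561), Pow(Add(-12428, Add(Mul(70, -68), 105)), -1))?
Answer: Rational(32258, 17083) ≈ 1.8883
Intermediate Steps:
Mul(Add(-24697, -7561), Pow(Add(-12428, Add(Mul(70, -68), 105)), -1)) = Mul(-32258, Pow(Add(-12428, Add(-4760, 105)), -1)) = Mul(-32258, Pow(Add(-12428, -4655), -1)) = Mul(-32258, Pow(-17083, -1)) = Mul(-32258, Rational(-1, 17083)) = Rational(32258, 17083)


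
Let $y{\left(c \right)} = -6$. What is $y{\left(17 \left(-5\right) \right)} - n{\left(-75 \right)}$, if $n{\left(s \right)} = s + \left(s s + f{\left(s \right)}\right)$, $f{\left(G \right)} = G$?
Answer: $-5481$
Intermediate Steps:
$n{\left(s \right)} = s^{2} + 2 s$ ($n{\left(s \right)} = s + \left(s s + s\right) = s + \left(s^{2} + s\right) = s + \left(s + s^{2}\right) = s^{2} + 2 s$)
$y{\left(17 \left(-5\right) \right)} - n{\left(-75 \right)} = -6 - - 75 \left(2 - 75\right) = -6 - \left(-75\right) \left(-73\right) = -6 - 5475 = -5481$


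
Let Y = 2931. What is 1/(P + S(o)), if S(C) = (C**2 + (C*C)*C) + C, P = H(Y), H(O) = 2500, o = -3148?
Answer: -1/31186468536 ≈ -3.2065e-11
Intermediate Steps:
P = 2500
S(C) = C + C**2 + C**3 (S(C) = (C**2 + C**2*C) + C = (C**2 + C**3) + C = C + C**2 + C**3)
1/(P + S(o)) = 1/(2500 - 3148*(1 - 3148 + (-3148)**2)) = 1/(2500 - 3148*(1 - 3148 + 9909904)) = 1/(2500 - 3148*9906757) = 1/(2500 - 31186471036) = 1/(-31186468536) = -1/31186468536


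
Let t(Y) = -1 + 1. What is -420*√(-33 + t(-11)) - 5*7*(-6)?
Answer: 210 - 420*I*√33 ≈ 210.0 - 2412.7*I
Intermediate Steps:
t(Y) = 0
-420*√(-33 + t(-11)) - 5*7*(-6) = -420*√(-33 + 0) - 5*7*(-6) = -420*I*√33 - 35*(-6) = -420*I*√33 + 210 = 210 - 420*I*√33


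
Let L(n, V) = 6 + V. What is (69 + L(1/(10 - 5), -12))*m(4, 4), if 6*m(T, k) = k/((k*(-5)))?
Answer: -21/10 ≈ -2.1000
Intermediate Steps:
m(T, k) = -1/30 (m(T, k) = (k/((k*(-5))))/6 = (k/((-5*k)))/6 = (k*(-1/(5*k)))/6 = (⅙)*(-⅕) = -1/30)
(69 + L(1/(10 - 5), -12))*m(4, 4) = (69 + (6 - 12))*(-1/30) = (69 - 6)*(-1/30) = 63*(-1/30) = -21/10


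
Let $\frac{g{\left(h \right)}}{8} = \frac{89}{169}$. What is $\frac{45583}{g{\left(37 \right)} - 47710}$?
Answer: $- \frac{7703527}{8062278} \approx -0.9555$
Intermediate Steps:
$g{\left(h \right)} = \frac{712}{169}$ ($g{\left(h \right)} = 8 \cdot \frac{89}{169} = \frac{712}{169}$)
$\frac{45583}{g{\left(37 \right)} - 47710} = \frac{45583}{\frac{712}{169} - 47710} = \frac{45583}{- \frac{8062278}{169}} = 45583 \left(- \frac{169}{8062278}\right) = - \frac{7703527}{8062278}$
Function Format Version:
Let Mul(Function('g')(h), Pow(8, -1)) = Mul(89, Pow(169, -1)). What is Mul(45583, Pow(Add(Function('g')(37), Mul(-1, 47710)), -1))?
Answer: Rational(-7703527, 8062278) ≈ -0.95550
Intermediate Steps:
Function('g')(h) = Rational(712, 169) (Function('g')(h) = Mul(8, Mul(89, Pow(169, -1))) = Mul(8, Mul(89, Rational(1, 169))) = Mul(8, Rational(89, 169)) = Rational(712, 169))
Mul(45583, Pow(Add(Function('g')(37), Mul(-1, 47710)), -1)) = Mul(45583, Pow(Add(Rational(712, 169), Mul(-1, 47710)), -1)) = Mul(45583, Pow(Add(Rational(712, 169), -47710), -1)) = Mul(45583, Pow(Rational(-8062278, 169), -1)) = Mul(45583, Rational(-169, 8062278)) = Rational(-7703527, 8062278)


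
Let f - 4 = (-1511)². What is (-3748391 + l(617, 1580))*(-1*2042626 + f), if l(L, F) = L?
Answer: -901335899226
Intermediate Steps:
f = 2283125 (f = 4 + (-1511)² = 4 + 2283121 = 2283125)
(-3748391 + l(617, 1580))*(-1*2042626 + f) = (-3748391 + 617)*(-1*2042626 + 2283125) = -3747774*(-2042626 + 2283125) = -3747774*240499 = -901335899226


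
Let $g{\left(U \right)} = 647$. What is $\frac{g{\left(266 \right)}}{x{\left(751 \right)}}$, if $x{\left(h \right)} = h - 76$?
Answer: $\frac{647}{675} \approx 0.95852$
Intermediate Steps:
$x{\left(h \right)} = -76 + h$ ($x{\left(h \right)} = h - 76 = -76 + h$)
$\frac{g{\left(266 \right)}}{x{\left(751 \right)}} = \frac{647}{-76 + 751} = \frac{647}{675}$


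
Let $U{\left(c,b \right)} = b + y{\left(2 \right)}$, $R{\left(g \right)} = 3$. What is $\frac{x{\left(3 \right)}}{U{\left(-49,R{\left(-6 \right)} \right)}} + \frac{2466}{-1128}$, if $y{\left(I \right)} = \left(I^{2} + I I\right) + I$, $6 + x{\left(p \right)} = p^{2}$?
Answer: $- \frac{4779}{2444} \approx -1.9554$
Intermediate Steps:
$x{\left(p \right)} = -6 + p^{2}$
$y{\left(I \right)} = I + 2 I^{2}$ ($y{\left(I \right)} = \left(I^{2} + I^{2}\right) + I = 2 I^{2} + I = I + 2 I^{2}$)
$U{\left(c,b \right)} = 10 + b$ ($U{\left(c,b \right)} = b + 2 \left(1 + 2 \cdot 2\right) = b + 2 \left(1 + 4\right) = b + 2 \cdot 5 = b + 10 = 10 + b$)
$\frac{x{\left(3 \right)}}{U{\left(-49,R{\left(-6 \right)} \right)}} + \frac{2466}{-1128} = \frac{-6 + 3^{2}}{10 + 3} + \frac{2466}{-1128} = \frac{-6 + 9}{13} + 2466 \left(- \frac{1}{1128}\right) = 3 \cdot \frac{1}{13} - \frac{411}{188} = \frac{3}{13} - \frac{411}{188} = - \frac{4779}{2444}$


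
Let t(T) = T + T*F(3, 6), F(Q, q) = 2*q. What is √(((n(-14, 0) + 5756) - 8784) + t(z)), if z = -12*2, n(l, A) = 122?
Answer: I*√3218 ≈ 56.727*I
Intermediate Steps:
z = -24
t(T) = 13*T (t(T) = T + T*(2*6) = T + T*12 = T + 12*T = 13*T)
√(((n(-14, 0) + 5756) - 8784) + t(z)) = √(((122 + 5756) - 8784) + 13*(-24)) = √((5878 - 8784) - 312) = √(-2906 - 312) = √(-3218) = I*√3218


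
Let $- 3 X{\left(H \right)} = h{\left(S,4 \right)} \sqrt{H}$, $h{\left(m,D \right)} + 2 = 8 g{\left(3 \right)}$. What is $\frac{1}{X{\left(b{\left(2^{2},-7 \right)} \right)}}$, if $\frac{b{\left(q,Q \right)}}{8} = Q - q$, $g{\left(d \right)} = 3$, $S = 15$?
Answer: $\frac{3 i \sqrt{22}}{968} \approx 0.014536 i$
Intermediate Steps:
$b{\left(q,Q \right)} = - 8 q + 8 Q$ ($b{\left(q,Q \right)} = 8 \left(Q - q\right) = - 8 q + 8 Q$)
$h{\left(m,D \right)} = 22$ ($h{\left(m,D \right)} = -2 + 8 \cdot 3 = -2 + 24 = 22$)
$X{\left(H \right)} = - \frac{22 \sqrt{H}}{3}$
$\frac{1}{X{\left(b{\left(2^{2},-7 \right)} \right)}} = \frac{1}{\left(- \frac{22}{3}\right) \sqrt{- 8 \cdot 2^{2} + 8 \left(-7\right)}} = \frac{1}{\left(- \frac{22}{3}\right) \sqrt{\left(-8\right) 4 - 56}} = \frac{1}{\left(- \frac{22}{3}\right) \sqrt{-32 - 56}} = \frac{1}{\left(- \frac{22}{3}\right) \sqrt{-88}} = \frac{1}{\left(- \frac{22}{3}\right) 2 i \sqrt{22}} = \frac{1}{\left(- \frac{44}{3}\right) i \sqrt{22}} = \frac{3 i \sqrt{22}}{968}$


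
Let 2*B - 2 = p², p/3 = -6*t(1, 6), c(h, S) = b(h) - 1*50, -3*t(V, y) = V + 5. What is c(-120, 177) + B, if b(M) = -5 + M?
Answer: 474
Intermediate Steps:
t(V, y) = -5/3 - V/3 (t(V, y) = -(V + 5)/3 = -(5 + V)/3 = -5/3 - V/3)
c(h, S) = -55 + h (c(h, S) = (-5 + h) - 1*50 = (-5 + h) - 50 = -55 + h)
p = 36 (p = 3*(-6*(-5/3 - ⅓*1)) = 3*(-6*(-5/3 - ⅓)) = 3*(-6*(-2)) = 3*12 = 36)
B = 649 (B = 1 + (½)*36² = 1 + (½)*1296 = 1 + 648 = 649)
c(-120, 177) + B = (-55 - 120) + 649 = -175 + 649 = 474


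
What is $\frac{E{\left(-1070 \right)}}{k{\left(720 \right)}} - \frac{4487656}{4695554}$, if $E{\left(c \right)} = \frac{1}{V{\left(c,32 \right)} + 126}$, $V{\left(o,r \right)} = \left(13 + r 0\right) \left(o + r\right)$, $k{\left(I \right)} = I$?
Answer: $- \frac{21596757094657}{22597259713920} \approx -0.95572$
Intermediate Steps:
$V{\left(o,r \right)} = 13 o + 13 r$ ($V{\left(o,r \right)} = \left(13 + 0\right) \left(o + r\right) = 13 \left(o + r\right) = 13 o + 13 r$)
$E{\left(c \right)} = \frac{1}{542 + 13 c}$ ($E{\left(c \right)} = \frac{1}{\left(13 c + 13 \cdot 32\right) + 126} = \frac{1}{\left(13 c + 416\right) + 126} = \frac{1}{\left(416 + 13 c\right) + 126} = \frac{1}{542 + 13 c}$)
$\frac{E{\left(-1070 \right)}}{k{\left(720 \right)}} - \frac{4487656}{4695554} = \frac{1}{\left(542 + 13 \left(-1070\right)\right) 720} - \frac{4487656}{4695554} = \frac{1}{542 - 13910} \cdot \frac{1}{720} - \frac{2243828}{2347777} = \frac{1}{-13368} \cdot \frac{1}{720} - \frac{2243828}{2347777} = \left(- \frac{1}{13368}\right) \frac{1}{720} - \frac{2243828}{2347777} = - \frac{1}{9624960} - \frac{2243828}{2347777} = - \frac{21596757094657}{22597259713920}$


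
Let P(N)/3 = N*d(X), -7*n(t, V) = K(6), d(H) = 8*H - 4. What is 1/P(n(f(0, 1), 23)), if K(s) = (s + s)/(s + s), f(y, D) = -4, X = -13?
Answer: 7/324 ≈ 0.021605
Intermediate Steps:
d(H) = -4 + 8*H
K(s) = 1 (K(s) = (2*s)/((2*s)) = (2*s)*(1/(2*s)) = 1)
n(t, V) = -1/7 (n(t, V) = -1/7*1 = -1/7)
P(N) = -324*N (P(N) = 3*(N*(-4 + 8*(-13))) = 3*(N*(-4 - 104)) = 3*(N*(-108)) = 3*(-108*N) = -324*N)
1/P(n(f(0, 1), 23)) = 1/(-324*(-1/7)) = 1/(324/7) = 7/324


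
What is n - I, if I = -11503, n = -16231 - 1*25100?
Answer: -29828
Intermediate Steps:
n = -41331 (n = -16231 - 25100 = -41331)
n - I = -41331 - 1*(-11503) = -41331 + 11503 = -29828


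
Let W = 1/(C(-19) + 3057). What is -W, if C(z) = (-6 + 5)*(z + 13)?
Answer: -1/3063 ≈ -0.00032648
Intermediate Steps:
C(z) = -13 - z (C(z) = -(13 + z) = -13 - z)
W = 1/3063 (W = 1/((-13 - 1*(-19)) + 3057) = 1/((-13 + 19) + 3057) = 1/(6 + 3057) = 1/3063 ≈ 0.00032648)
-W = -1*1/3063 = -1/3063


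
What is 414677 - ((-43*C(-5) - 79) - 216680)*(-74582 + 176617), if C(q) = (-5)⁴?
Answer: 24859609867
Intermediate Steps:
C(q) = 625
414677 - ((-43*C(-5) - 79) - 216680)*(-74582 + 176617) = 414677 - ((-43*625 - 79) - 216680)*(-74582 + 176617) = 414677 - ((-26875 - 79) - 216680)*102035 = 414677 - (-26954 - 216680)*102035 = 414677 - (-243634)*102035 = 414677 - 1*(-24859195190) = 414677 + 24859195190 = 24859609867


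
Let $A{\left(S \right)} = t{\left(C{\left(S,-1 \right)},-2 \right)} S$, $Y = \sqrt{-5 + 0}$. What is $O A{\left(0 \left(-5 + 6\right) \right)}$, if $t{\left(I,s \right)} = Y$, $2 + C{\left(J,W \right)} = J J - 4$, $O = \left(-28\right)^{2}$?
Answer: $0$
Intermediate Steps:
$O = 784$
$C{\left(J,W \right)} = -6 + J^{2}$ ($C{\left(J,W \right)} = -2 + \left(J J - 4\right) = -2 + \left(J^{2} - 4\right) = -2 + \left(-4 + J^{2}\right) = -6 + J^{2}$)
$Y = i \sqrt{5}$ ($Y = \sqrt{-5} = i \sqrt{5} \approx 2.2361 i$)
$t{\left(I,s \right)} = i \sqrt{5}$
$A{\left(S \right)} = i S \sqrt{5}$ ($A{\left(S \right)} = i \sqrt{5} S = i S \sqrt{5}$)
$O A{\left(0 \left(-5 + 6\right) \right)} = 784 i 0 \left(-5 + 6\right) \sqrt{5} = 784 i 0 \cdot 1 \sqrt{5} = 784 i 0 \sqrt{5} = 784 \cdot 0 = 0$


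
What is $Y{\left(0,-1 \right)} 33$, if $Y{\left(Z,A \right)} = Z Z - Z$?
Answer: $0$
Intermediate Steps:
$Y{\left(Z,A \right)} = Z^{2} - Z$
$Y{\left(0,-1 \right)} 33 = 0 \left(-1 + 0\right) 33 = 0 \left(-1\right) 33 = 0 \cdot 33 = 0$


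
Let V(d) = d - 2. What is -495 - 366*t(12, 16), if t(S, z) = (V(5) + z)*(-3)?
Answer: 20367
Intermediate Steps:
V(d) = -2 + d
t(S, z) = -9 - 3*z (t(S, z) = ((-2 + 5) + z)*(-3) = (3 + z)*(-3) = -9 - 3*z)
-495 - 366*t(12, 16) = -495 - 366*(-9 - 3*16) = -495 - 366*(-9 - 48) = -495 - 366*(-57) = -495 + 20862 = 20367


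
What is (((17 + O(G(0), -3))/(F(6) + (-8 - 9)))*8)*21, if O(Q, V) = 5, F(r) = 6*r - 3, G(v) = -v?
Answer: 231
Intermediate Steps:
F(r) = -3 + 6*r
(((17 + O(G(0), -3))/(F(6) + (-8 - 9)))*8)*21 = (((17 + 5)/((-3 + 6*6) + (-8 - 9)))*8)*21 = ((22/((-3 + 36) - 17))*8)*21 = ((22/(33 - 17))*8)*21 = ((22/16)*8)*21 = ((22*(1/16))*8)*21 = ((11/8)*8)*21 = 11*21 = 231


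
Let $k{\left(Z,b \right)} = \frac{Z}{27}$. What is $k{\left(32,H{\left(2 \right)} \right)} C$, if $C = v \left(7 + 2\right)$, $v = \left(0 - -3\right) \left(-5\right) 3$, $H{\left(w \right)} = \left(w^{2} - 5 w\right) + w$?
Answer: $-480$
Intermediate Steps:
$H{\left(w \right)} = w^{2} - 4 w$
$k{\left(Z,b \right)} = \frac{Z}{27}$ ($k{\left(Z,b \right)} = Z \frac{1}{27} = \frac{Z}{27}$)
$v = -45$ ($v = \left(0 + 3\right) \left(-5\right) 3 = 3 \left(-5\right) 3 = \left(-15\right) 3 = -45$)
$C = -405$ ($C = - 45 \left(7 + 2\right) = \left(-45\right) 9 = -405$)
$k{\left(32,H{\left(2 \right)} \right)} C = \frac{1}{27} \cdot 32 \left(-405\right) = \frac{32}{27} \left(-405\right) = -480$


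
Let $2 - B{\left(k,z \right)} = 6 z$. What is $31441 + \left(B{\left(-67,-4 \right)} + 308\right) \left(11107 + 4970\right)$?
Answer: $5401159$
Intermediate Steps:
$B{\left(k,z \right)} = 2 - 6 z$
$31441 + \left(B{\left(-67,-4 \right)} + 308\right) \left(11107 + 4970\right) = 31441 + \left(\left(2 - -24\right) + 308\right) \left(11107 + 4970\right) = 31441 + \left(\left(2 + 24\right) + 308\right) 16077 = 31441 + \left(26 + 308\right) 16077 = 31441 + 334 \cdot 16077 = 31441 + 5369718 = 5401159$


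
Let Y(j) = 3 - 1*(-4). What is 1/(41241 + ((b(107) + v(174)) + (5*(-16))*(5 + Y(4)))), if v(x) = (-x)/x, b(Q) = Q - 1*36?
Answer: 1/40351 ≈ 2.4783e-5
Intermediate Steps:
Y(j) = 7 (Y(j) = 3 + 4 = 7)
b(Q) = -36 + Q (b(Q) = Q - 36 = -36 + Q)
v(x) = -1
1/(41241 + ((b(107) + v(174)) + (5*(-16))*(5 + Y(4)))) = 1/(41241 + (((-36 + 107) - 1) + (5*(-16))*(5 + 7))) = 1/(41241 + ((71 - 1) - 80*12)) = 1/(41241 + (70 - 960)) = 1/(41241 - 890) = 1/40351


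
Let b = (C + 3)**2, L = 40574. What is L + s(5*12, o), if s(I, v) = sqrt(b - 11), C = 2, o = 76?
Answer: 40574 + sqrt(14) ≈ 40578.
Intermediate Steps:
b = 25 (b = (2 + 3)**2 = 5**2 = 25)
s(I, v) = sqrt(14) (s(I, v) = sqrt(25 - 11) = sqrt(14))
L + s(5*12, o) = 40574 + sqrt(14)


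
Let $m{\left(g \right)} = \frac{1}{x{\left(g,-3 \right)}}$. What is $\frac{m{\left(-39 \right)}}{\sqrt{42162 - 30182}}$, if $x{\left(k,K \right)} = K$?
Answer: $- \frac{\sqrt{2995}}{17970} \approx -0.0030454$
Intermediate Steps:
$m{\left(g \right)} = - \frac{1}{3}$ ($m{\left(g \right)} = \frac{1}{-3} = - \frac{1}{3}$)
$\frac{m{\left(-39 \right)}}{\sqrt{42162 - 30182}} = - \frac{1}{3 \sqrt{42162 - 30182}} = - \frac{1}{3 \sqrt{11980}} = - \frac{1}{3 \cdot 2 \sqrt{2995}} = - \frac{\frac{1}{5990} \sqrt{2995}}{3} = - \frac{\sqrt{2995}}{17970}$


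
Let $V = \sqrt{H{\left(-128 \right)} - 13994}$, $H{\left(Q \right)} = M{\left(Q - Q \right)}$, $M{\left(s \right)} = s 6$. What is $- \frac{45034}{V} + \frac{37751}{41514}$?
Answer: $\frac{37751}{41514} + \frac{22517 i \sqrt{13994}}{6997} \approx 0.90936 + 380.69 i$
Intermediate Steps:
$M{\left(s \right)} = 6 s$
$H{\left(Q \right)} = 0$ ($H{\left(Q \right)} = 6 \left(Q - Q\right) = 6 \cdot 0 = 0$)
$V = i \sqrt{13994}$ ($V = \sqrt{0 - 13994} = \sqrt{-13994} = i \sqrt{13994} \approx 118.3 i$)
$- \frac{45034}{V} + \frac{37751}{41514} = - \frac{45034}{i \sqrt{13994}} + \frac{37751}{41514} = - 45034 \left(- \frac{i \sqrt{13994}}{13994}\right) + 37751 \cdot \frac{1}{41514} = \frac{22517 i \sqrt{13994}}{6997} + \frac{37751}{41514} = \frac{37751}{41514} + \frac{22517 i \sqrt{13994}}{6997}$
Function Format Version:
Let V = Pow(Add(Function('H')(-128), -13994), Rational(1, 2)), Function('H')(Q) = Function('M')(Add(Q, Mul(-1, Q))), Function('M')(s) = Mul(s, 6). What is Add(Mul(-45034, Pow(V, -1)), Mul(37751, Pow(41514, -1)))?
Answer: Add(Rational(37751, 41514), Mul(Rational(22517, 6997), I, Pow(13994, Rational(1, 2)))) ≈ Add(0.90936, Mul(380.69, I))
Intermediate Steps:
Function('M')(s) = Mul(6, s)
Function('H')(Q) = 0 (Function('H')(Q) = Mul(6, Add(Q, Mul(-1, Q))) = Mul(6, 0) = 0)
V = Mul(I, Pow(13994, Rational(1, 2))) (V = Pow(Add(0, -13994), Rational(1, 2)) = Pow(-13994, Rational(1, 2)) = Mul(I, Pow(13994, Rational(1, 2))) ≈ Mul(118.30, I))
Add(Mul(-45034, Pow(V, -1)), Mul(37751, Pow(41514, -1))) = Add(Mul(-45034, Pow(Mul(I, Pow(13994, Rational(1, 2))), -1)), Mul(37751, Pow(41514, -1))) = Add(Mul(-45034, Mul(Rational(-1, 13994), I, Pow(13994, Rational(1, 2)))), Mul(37751, Rational(1, 41514))) = Add(Mul(Rational(22517, 6997), I, Pow(13994, Rational(1, 2))), Rational(37751, 41514)) = Add(Rational(37751, 41514), Mul(Rational(22517, 6997), I, Pow(13994, Rational(1, 2))))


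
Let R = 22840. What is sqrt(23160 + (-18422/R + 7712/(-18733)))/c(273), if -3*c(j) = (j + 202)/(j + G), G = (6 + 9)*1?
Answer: -432*sqrt(264973591758584635355)/25404289625 ≈ -276.81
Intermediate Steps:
G = 15 (G = 15*1 = 15)
c(j) = -(202 + j)/(3*(15 + j)) (c(j) = -(j + 202)/(3*(j + 15)) = -(202 + j)/(3*(15 + j)))
sqrt(23160 + (-18422/R + 7712/(-18733)))/c(273) = sqrt(23160 + (-18422/22840 + 7712/(-18733)))/(((-202 - 1*273)/(3*(15 + 273)))) = sqrt(23160 + (-18422*1/22840 + 7712*(-1/18733)))/(((1/3)*(-202 - 273)/288)) = sqrt(23160 + (-9211/11420 - 7712/18733))/(((1/3)*(1/288)*(-475))) = sqrt(23160 - 260620703/213930860)/(-475/864) = sqrt(4954378096897/213930860)*(-864/475) = (sqrt(264973591758584635355)/106965430)*(-864/475) = -432*sqrt(264973591758584635355)/25404289625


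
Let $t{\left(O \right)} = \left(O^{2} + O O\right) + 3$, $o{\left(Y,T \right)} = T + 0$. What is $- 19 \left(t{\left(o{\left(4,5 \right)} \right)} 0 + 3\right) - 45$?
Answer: $-102$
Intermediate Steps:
$o{\left(Y,T \right)} = T$
$t{\left(O \right)} = 3 + 2 O^{2}$ ($t{\left(O \right)} = \left(O^{2} + O^{2}\right) + 3 = 2 O^{2} + 3 = 3 + 2 O^{2}$)
$- 19 \left(t{\left(o{\left(4,5 \right)} \right)} 0 + 3\right) - 45 = - 19 \left(\left(3 + 2 \cdot 5^{2}\right) 0 + 3\right) - 45 = - 19 \left(\left(3 + 2 \cdot 25\right) 0 + 3\right) - 45 = - 19 \left(\left(3 + 50\right) 0 + 3\right) - 45 = - 19 \left(53 \cdot 0 + 3\right) - 45 = - 19 \left(0 + 3\right) - 45 = \left(-19\right) 3 - 45 = -57 - 45 = -102$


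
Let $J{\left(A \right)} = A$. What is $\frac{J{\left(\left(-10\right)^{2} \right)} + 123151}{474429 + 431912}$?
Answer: $\frac{123251}{906341} \approx 0.13599$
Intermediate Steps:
$\frac{J{\left(\left(-10\right)^{2} \right)} + 123151}{474429 + 431912} = \frac{\left(-10\right)^{2} + 123151}{474429 + 431912} = \frac{100 + 123151}{906341} = 123251 \cdot \frac{1}{906341} = \frac{123251}{906341}$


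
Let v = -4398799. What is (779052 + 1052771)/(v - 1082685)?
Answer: -1831823/5481484 ≈ -0.33418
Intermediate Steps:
(779052 + 1052771)/(v - 1082685) = (779052 + 1052771)/(-4398799 - 1082685) = 1831823/(-5481484) = 1831823*(-1/5481484) = -1831823/5481484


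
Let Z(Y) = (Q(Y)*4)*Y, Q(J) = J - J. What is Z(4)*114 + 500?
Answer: 500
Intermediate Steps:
Q(J) = 0
Z(Y) = 0 (Z(Y) = (0*4)*Y = 0*Y = 0)
Z(4)*114 + 500 = 0*114 + 500 = 0 + 500 = 500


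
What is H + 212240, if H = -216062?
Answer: -3822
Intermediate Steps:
H + 212240 = -216062 + 212240 = -3822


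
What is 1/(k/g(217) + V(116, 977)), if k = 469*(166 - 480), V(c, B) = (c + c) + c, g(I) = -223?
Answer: 223/224870 ≈ 0.00099168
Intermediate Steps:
V(c, B) = 3*c (V(c, B) = 2*c + c = 3*c)
k = -147266 (k = 469*(-314) = -147266)
1/(k/g(217) + V(116, 977)) = 1/(-147266/(-223) + 3*116) = 1/(-147266*(-1/223) + 348) = 1/(147266/223 + 348) = 1/(224870/223) = 223/224870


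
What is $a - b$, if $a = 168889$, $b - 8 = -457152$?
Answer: $626033$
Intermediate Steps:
$b = -457144$ ($b = 8 - 457152 = -457144$)
$a - b = 168889 - -457144 = 168889 + 457144 = 626033$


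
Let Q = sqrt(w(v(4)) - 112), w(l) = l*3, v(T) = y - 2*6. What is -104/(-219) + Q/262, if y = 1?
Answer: 104/219 + I*sqrt(145)/262 ≈ 0.47489 + 0.04596*I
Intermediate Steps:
v(T) = -11 (v(T) = 1 - 2*6 = 1 - 12 = -11)
w(l) = 3*l
Q = I*sqrt(145) (Q = sqrt(3*(-11) - 112) = sqrt(-33 - 112) = sqrt(-145) = I*sqrt(145) ≈ 12.042*I)
-104/(-219) + Q/262 = -104/(-219) + (I*sqrt(145))/262 = -104*(-1/219) + (I*sqrt(145))*(1/262) = 104/219 + I*sqrt(145)/262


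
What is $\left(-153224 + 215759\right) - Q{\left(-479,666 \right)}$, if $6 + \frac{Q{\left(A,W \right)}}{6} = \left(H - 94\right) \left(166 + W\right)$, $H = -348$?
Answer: $2269035$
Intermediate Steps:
$Q{\left(A,W \right)} = -440268 - 2652 W$ ($Q{\left(A,W \right)} = -36 + 6 \left(-348 - 94\right) \left(166 + W\right) = -36 + 6 \left(- 442 \left(166 + W\right)\right) = -36 + 6 \left(-73372 - 442 W\right) = -36 - \left(440232 + 2652 W\right) = -440268 - 2652 W$)
$\left(-153224 + 215759\right) - Q{\left(-479,666 \right)} = \left(-153224 + 215759\right) - \left(-440268 - 1766232\right) = 62535 - \left(-440268 - 1766232\right) = 62535 - -2206500 = 62535 + 2206500 = 2269035$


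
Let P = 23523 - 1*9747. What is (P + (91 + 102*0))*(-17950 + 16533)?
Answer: -19649539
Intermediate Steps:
P = 13776 (P = 23523 - 9747 = 13776)
(P + (91 + 102*0))*(-17950 + 16533) = (13776 + (91 + 102*0))*(-17950 + 16533) = (13776 + (91 + 0))*(-1417) = (13776 + 91)*(-1417) = 13867*(-1417) = -19649539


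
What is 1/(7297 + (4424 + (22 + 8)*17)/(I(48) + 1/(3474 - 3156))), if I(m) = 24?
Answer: 7633/57267013 ≈ 0.00013329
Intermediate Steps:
1/(7297 + (4424 + (22 + 8)*17)/(I(48) + 1/(3474 - 3156))) = 1/(7297 + (4424 + (22 + 8)*17)/(24 + 1/(3474 - 3156))) = 1/(7297 + (4424 + 30*17)/(24 + 1/318)) = 1/(7297 + (4424 + 510)/(24 + 1/318)) = 1/(7297 + 4934/(7633/318)) = 1/(7297 + 4934*(318/7633)) = 1/(7297 + 1569012/7633) = 1/(57267013/7633) = 7633/57267013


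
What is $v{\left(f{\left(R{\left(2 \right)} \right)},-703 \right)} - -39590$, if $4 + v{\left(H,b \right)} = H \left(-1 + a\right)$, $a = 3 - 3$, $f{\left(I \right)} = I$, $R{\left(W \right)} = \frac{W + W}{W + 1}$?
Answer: $\frac{118754}{3} \approx 39585.0$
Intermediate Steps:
$R{\left(W \right)} = \frac{2 W}{1 + W}$
$a = 0$
$v{\left(H,b \right)} = -4 - H$ ($v{\left(H,b \right)} = -4 + H \left(-1 + 0\right) = -4 + H \left(-1\right) = -4 - H$)
$v{\left(f{\left(R{\left(2 \right)} \right)},-703 \right)} - -39590 = \left(-4 - 2 \cdot 2 \frac{1}{1 + 2}\right) - -39590 = \left(-4 - 2 \cdot 2 \cdot \frac{1}{3}\right) + 39590 = \left(-4 - \frac{4}{3}\right) + 39590 = - \frac{16}{3} + 39590 = \frac{118754}{3}$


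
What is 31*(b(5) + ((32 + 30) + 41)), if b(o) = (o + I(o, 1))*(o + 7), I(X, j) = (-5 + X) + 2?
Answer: 5797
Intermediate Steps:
I(X, j) = -3 + X
b(o) = (-3 + 2*o)*(7 + o) (b(o) = (o + (-3 + o))*(o + 7) = (-3 + 2*o)*(7 + o))
31*(b(5) + ((32 + 30) + 41)) = 31*((-21 + 2*5² + 11*5) + ((32 + 30) + 41)) = 31*((-21 + 2*25 + 55) + (62 + 41)) = 31*((-21 + 50 + 55) + 103) = 31*(84 + 103) = 31*187 = 5797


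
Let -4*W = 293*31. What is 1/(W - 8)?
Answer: -4/9115 ≈ -0.00043884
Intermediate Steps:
W = -9083/4 (W = -293*31/4 = -¼*9083 = -9083/4 ≈ -2270.8)
1/(W - 8) = 1/(-9083/4 - 8) = 1/(-9115/4) = -4/9115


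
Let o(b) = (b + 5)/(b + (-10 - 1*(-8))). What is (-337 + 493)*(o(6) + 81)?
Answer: 13065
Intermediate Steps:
o(b) = (5 + b)/(-2 + b) (o(b) = (5 + b)/(b + (-10 + 8)) = (5 + b)/(b - 2) = (5 + b)/(-2 + b))
(-337 + 493)*(o(6) + 81) = (-337 + 493)*((5 + 6)/(-2 + 6) + 81) = 156*(11/4 + 81) = 156*(335/4) = 13065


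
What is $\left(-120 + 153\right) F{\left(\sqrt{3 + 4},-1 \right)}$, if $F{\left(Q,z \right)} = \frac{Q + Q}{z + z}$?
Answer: $- 33 \sqrt{7} \approx -87.31$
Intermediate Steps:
$F{\left(Q,z \right)} = \frac{Q}{z}$ ($F{\left(Q,z \right)} = \frac{2 Q}{2 z} = 2 Q \frac{1}{2 z} = \frac{Q}{z}$)
$\left(-120 + 153\right) F{\left(\sqrt{3 + 4},-1 \right)} = \left(-120 + 153\right) \frac{\sqrt{3 + 4}}{-1} = 33 \sqrt{7} \left(-1\right) = 33 \left(- \sqrt{7}\right) = - 33 \sqrt{7}$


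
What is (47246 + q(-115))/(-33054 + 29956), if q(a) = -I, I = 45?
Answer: -47201/3098 ≈ -15.236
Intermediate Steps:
q(a) = -45 (q(a) = -1*45 = -45)
(47246 + q(-115))/(-33054 + 29956) = (47246 - 45)/(-33054 + 29956) = 47201/(-3098) = 47201*(-1/3098) = -47201/3098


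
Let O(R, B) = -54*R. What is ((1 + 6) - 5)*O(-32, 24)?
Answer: 3456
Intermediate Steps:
((1 + 6) - 5)*O(-32, 24) = ((1 + 6) - 5)*(-54*(-32)) = (7 - 5)*1728 = 2*1728 = 3456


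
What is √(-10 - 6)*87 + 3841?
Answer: 3841 + 348*I ≈ 3841.0 + 348.0*I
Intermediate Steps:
√(-10 - 6)*87 + 3841 = √(-16)*87 + 3841 = (4*I)*87 + 3841 = 348*I + 3841 = 3841 + 348*I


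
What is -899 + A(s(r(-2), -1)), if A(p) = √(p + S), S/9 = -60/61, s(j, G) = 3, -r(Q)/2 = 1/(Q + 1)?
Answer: -899 + I*√21777/61 ≈ -899.0 + 2.4192*I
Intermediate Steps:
r(Q) = -2/(1 + Q) (r(Q) = -2/(Q + 1) = -2/(1 + Q))
S = -540/61 (S = 9*(-60/61) = -540/61 ≈ -8.8525)
A(p) = √(-540/61 + p) (A(p) = √(p - 540/61) = √(-540/61 + p))
-899 + A(s(r(-2), -1)) = -899 + √(-32940 + 3721*3)/61 = -899 + √(-32940 + 11163)/61 = -899 + √(-21777)/61 = -899 + (I*√21777)/61 = -899 + I*√21777/61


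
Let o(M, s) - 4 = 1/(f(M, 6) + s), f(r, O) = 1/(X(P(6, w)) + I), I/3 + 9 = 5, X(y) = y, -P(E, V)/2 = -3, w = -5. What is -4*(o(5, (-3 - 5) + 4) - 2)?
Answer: -176/25 ≈ -7.0400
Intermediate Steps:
P(E, V) = 6 (P(E, V) = -2*(-3) = 6)
I = -12 (I = -27 + 3*5 = -27 + 15 = -12)
f(r, O) = -⅙ (f(r, O) = 1/(6 - 12) = 1/(-6) = -⅙)
o(M, s) = 4 + 1/(-⅙ + s)
-4*(o(5, (-3 - 5) + 4) - 2) = -4*(2*(1 + 12*((-3 - 5) + 4))/(-1 + 6*((-3 - 5) + 4)) - 2) = -4*(2*(1 + 12*(-8 + 4))/(-1 + 6*(-8 + 4)) - 2) = -4*(2*(1 + 12*(-4))/(-1 + 6*(-4)) - 2) = -4*(2*(1 - 48)/(-1 - 24) - 2) = -4*(2*(-47)/(-25) - 2) = -4*(2*(-1/25)*(-47) - 2) = -4*(94/25 - 2) = -4*44/25 = -176/25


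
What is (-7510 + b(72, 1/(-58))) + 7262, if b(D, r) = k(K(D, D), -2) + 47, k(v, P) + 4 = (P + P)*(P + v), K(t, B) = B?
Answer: -485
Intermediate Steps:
k(v, P) = -4 + 2*P*(P + v) (k(v, P) = -4 + (P + P)*(P + v) = -4 + (2*P)*(P + v) = -4 + 2*P*(P + v))
b(D, r) = 51 - 4*D (b(D, r) = (-4 + 2*(-2)² + 2*(-2)*D) + 47 = (-4 + 2*4 - 4*D) + 47 = (-4 + 8 - 4*D) + 47 = (4 - 4*D) + 47 = 51 - 4*D)
(-7510 + b(72, 1/(-58))) + 7262 = (-7510 + (51 - 4*72)) + 7262 = (-7510 + (51 - 288)) + 7262 = (-7510 - 237) + 7262 = -7747 + 7262 = -485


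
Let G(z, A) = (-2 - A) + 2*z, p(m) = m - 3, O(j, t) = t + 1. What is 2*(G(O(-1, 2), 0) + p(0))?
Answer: 2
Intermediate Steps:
O(j, t) = 1 + t
p(m) = -3 + m
G(z, A) = -2 - A + 2*z
2*(G(O(-1, 2), 0) + p(0)) = 2*((-2 - 1*0 + 2*(1 + 2)) + (-3 + 0)) = 2*((-2 + 0 + 2*3) - 3) = 2*((-2 + 0 + 6) - 3) = 2*(4 - 3) = 2*1 = 2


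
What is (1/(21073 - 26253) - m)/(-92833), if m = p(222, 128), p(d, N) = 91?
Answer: 471381/480874940 ≈ 0.00098026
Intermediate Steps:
m = 91
(1/(21073 - 26253) - m)/(-92833) = (1/(21073 - 26253) - 1*91)/(-92833) = (1/(-5180) - 91)*(-1/92833) = (-1/5180 - 91)*(-1/92833) = -471381/5180*(-1/92833) = 471381/480874940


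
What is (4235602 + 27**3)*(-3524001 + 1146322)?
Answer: -10117701783515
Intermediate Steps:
(4235602 + 27**3)*(-3524001 + 1146322) = (4235602 + 19683)*(-2377679) = 4255285*(-2377679) = -10117701783515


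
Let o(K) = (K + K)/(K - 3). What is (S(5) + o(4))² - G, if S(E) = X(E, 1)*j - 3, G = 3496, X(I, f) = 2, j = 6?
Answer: -3207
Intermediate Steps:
o(K) = 2*K/(-3 + K) (o(K) = (2*K)/(-3 + K) = 2*K/(-3 + K))
S(E) = 9 (S(E) = 2*6 - 3 = 12 - 3 = 9)
(S(5) + o(4))² - G = (9 + 2*4/(-3 + 4))² - 1*3496 = (9 + 2*4/1)² - 3496 = (9 + 2*4*1)² - 3496 = (9 + 8)² - 3496 = 17² - 3496 = 289 - 3496 = -3207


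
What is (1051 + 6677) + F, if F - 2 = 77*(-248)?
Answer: -11366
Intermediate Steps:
F = -19094 (F = 2 + 77*(-248) = 2 - 19096 = -19094)
(1051 + 6677) + F = (1051 + 6677) - 19094 = 7728 - 19094 = -11366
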